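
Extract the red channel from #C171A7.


Color: #C171A7
R = C1 = 193
G = 71 = 113
B = A7 = 167
Red = 193


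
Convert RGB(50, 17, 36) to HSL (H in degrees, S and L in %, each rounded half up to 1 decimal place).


Normalize: R'=50/255≈0.1961, G'=17/255≈0.0667, B'=36/255≈0.1412
Max=50/255, Min=17/255, Δ=Max-Min=33/255
L = (Max+Min)/2 = (50+17)/510 = 67/510 = 0.13137… → L = 13.1%
L ≤ 0.5 → S = Δ/(Max+Min) = 33/(50+17) = 33/67 = 0.49253… → S = 49.3%
(the 1/255 factors cancel in S and H, so raw channel differences can be used)
Max is R' → H = 60 × (((G-B)/Δ) mod 6) = 60 × (((17-36)/33) mod 6)
  (-19)/33 = -0.5757…; negative, so add 6 → 5.4242…
  H = 60 × 5.4242… = 325.454…° → H = 325.5°
= HSL(325.5°, 49.3%, 13.1%)


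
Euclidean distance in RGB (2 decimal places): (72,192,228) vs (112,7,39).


d = √[(R₁-R₂)² + (G₁-G₂)² + (B₁-B₂)²]
d = √[(72-112)² + (192-7)² + (228-39)²]
d = √[1600 + 34225 + 35721]
d = √71546
d ≈ 267.48


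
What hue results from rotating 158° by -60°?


New hue = (H + rotation) mod 360
New hue = (158 -60) mod 360
= 98 mod 360
= 98°


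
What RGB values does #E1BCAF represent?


E1 → 225 (R)
BC → 188 (G)
AF → 175 (B)
= RGB(225, 188, 175)


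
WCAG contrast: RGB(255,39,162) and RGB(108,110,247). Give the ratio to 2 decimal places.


Linearize each sRGB channel c=v/255: c/12.92 if c ≤ 0.04045 else ((c+0.055)/1.055)^2.4
L = 0.2126×R_lin + 0.7152×G_lin + 0.0722×B_lin
Color 1 (255,39,162):
  R=255: 255/255≈1.0000 > 0.04045 → ((1.0000+0.055)/1.055)^2.4 ≈ 1.00000
  G=39: 39/255≈0.1529 > 0.04045 → ((0.1529+0.055)/1.055)^2.4 ≈ 0.02029
  B=162: 162/255≈0.6353 > 0.04045 → ((0.6353+0.055)/1.055)^2.4 ≈ 0.36131
  L1 = 0.2126×1.00000 + 0.7152×0.02029 + 0.0722×0.36131 ≈ 0.25320
Color 2 (108,110,247):
  R=108: 108/255≈0.4235 > 0.04045 → ((0.4235+0.055)/1.055)^2.4 ≈ 0.14996
  G=110: 110/255≈0.4314 > 0.04045 → ((0.4314+0.055)/1.055)^2.4 ≈ 0.15593
  B=247: 247/255≈0.9686 > 0.04045 → ((0.9686+0.055)/1.055)^2.4 ≈ 0.93011
  L2 = 0.2126×0.14996 + 0.7152×0.15593 + 0.0722×0.93011 ≈ 0.21055
Lighter = 0.25320, Darker = 0.21055
Ratio = (L_lighter + 0.05) / (L_darker + 0.05)
Ratio = (0.25320 + 0.05) / (0.21055 + 0.05) = 0.30320 / 0.26055 ≈ 1.1637
Ratio ≈ 1.16:1


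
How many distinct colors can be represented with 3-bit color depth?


Colors = 2^bits = 2^3
= 8 colors


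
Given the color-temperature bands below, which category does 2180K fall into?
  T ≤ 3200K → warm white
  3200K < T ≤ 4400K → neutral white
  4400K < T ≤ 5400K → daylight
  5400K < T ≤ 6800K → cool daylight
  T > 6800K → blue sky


Temperature: 2180K
2180K ≤ 3200K → warm white
Classification: warm white


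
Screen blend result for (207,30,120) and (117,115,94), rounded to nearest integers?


Screen: C = 255 - (255-A)×(255-B)/255, rounded to nearest integer
R: 255 - (255-207)×(255-117)/255 = 255 - 6624/255 ≈ 255 - 25.976 = 229.024 → 229
G: 255 - (255-30)×(255-115)/255 = 255 - 31500/255 ≈ 255 - 123.529 = 131.471 → 131
B: 255 - (255-120)×(255-94)/255 = 255 - 21735/255 ≈ 255 - 85.235 = 169.765 → 170
= RGB(229, 131, 170)


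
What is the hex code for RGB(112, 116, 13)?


R = 112 → 70 (hex)
G = 116 → 74 (hex)
B = 13 → 0D (hex)
Hex = #70740D


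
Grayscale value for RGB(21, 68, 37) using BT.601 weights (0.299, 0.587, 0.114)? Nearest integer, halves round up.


Gray = 0.299×R + 0.587×G + 0.114×B
Gray = 0.299×21 + 0.587×68 + 0.114×37
Gray = 6.279 + 39.916 + 4.218
Gray = 50.413 → round half up → 50
Gray = 50


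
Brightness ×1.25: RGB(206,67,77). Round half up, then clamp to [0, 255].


Multiply each channel by 1.25, round half up, clamp to [0, 255]
R: 206×1.25 = 257.5 → round → 258 → clamp → 255
G: 67×1.25 = 83.75 → round → 84
B: 77×1.25 = 96.25 → round → 96
= RGB(255, 84, 96)


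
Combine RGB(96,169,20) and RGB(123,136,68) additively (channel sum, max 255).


Additive: each channel = min(255, C₁+C₂)
R: 96+123 = 219 → 219
G: 169+136 = 305 → 255
B: 20+68 = 88 → 88
= RGB(219, 255, 88)


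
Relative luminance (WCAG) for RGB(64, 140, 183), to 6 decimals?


Linearize each channel (sRGB transfer function): c = v/255; c_lin = c/12.92 if c ≤ 0.04045, else ((c+0.055)/1.055)^2.4
  R: 64/255 ≈ 0.250980 > 0.04045 → ((0.250980+0.055)/1.055)^2.4 ≈ 0.051269
  G: 140/255 ≈ 0.549020 > 0.04045 → ((0.549020+0.055)/1.055)^2.4 ≈ 0.262251
  B: 183/255 ≈ 0.717647 > 0.04045 → ((0.717647+0.055)/1.055)^2.4 ≈ 0.473531
R_lin = 0.051269, G_lin = 0.262251, B_lin = 0.473531
L = 0.2126×R + 0.7152×G + 0.0722×B
L = 0.2126×0.051269 + 0.7152×0.262251 + 0.0722×0.473531
L ≈ 0.232651


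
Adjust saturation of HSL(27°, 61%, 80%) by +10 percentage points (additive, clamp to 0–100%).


Original S = 61%
Adjustment = +10 percentage points
New S = 61 + (10) = 71
Clamp to [0, 100] → 71
= HSL(27°, 71%, 80%)


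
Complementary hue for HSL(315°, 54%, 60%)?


Complement = opposite side of color wheel = hue + 180°
H' = (315 + 180) mod 360 = 135°
S and L unchanged.
= HSL(135°, 54%, 60%)


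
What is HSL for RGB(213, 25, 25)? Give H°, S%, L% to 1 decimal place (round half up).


Normalize: R'=213/255≈0.8353, G'=25/255≈0.0980, B'=25/255≈0.0980
Max=213/255, Min=25/255, Δ=Max-Min=188/255
L = (Max+Min)/2 = (213+25)/510 = 238/510 = 0.46666… → L = 46.7%
L ≤ 0.5 → S = Δ/(Max+Min) = 188/(213+25) = 188/238 = 0.78991… → S = 79.0%
(the 1/255 factors cancel in S and H, so raw channel differences can be used)
Max is R' → H = 60 × (((G-B)/Δ) mod 6) = 60 × (((25-25)/188) mod 6)
  0/188 = 0
  H = 60 × 0 = 0° → H = 0.0°
= HSL(0.0°, 79.0%, 46.7%)


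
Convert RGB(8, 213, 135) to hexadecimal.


R = 8 → 08 (hex)
G = 213 → D5 (hex)
B = 135 → 87 (hex)
Hex = #08D587


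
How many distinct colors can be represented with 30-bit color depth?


Colors = 2^bits = 2^30
= 1,073,741,824 colors


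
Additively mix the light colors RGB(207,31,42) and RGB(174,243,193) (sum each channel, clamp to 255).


Additive: each channel = min(255, C₁+C₂)
R: 207+174 = 381 → 255
G: 31+243 = 274 → 255
B: 42+193 = 235 → 235
= RGB(255, 255, 235)


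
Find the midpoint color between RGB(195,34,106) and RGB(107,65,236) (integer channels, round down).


Midpoint: each channel = ⌊(C₁+C₂)/2⌋
R: ⌊(195+107)/2⌋ = 151
G: ⌊(34+65)/2⌋ = 49
B: ⌊(106+236)/2⌋ = 171
= RGB(151, 49, 171)


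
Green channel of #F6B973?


Color: #F6B973
R = F6 = 246
G = B9 = 185
B = 73 = 115
Green = 185


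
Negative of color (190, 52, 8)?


Invert: (255-R, 255-G, 255-B)
R: 255-190 = 65
G: 255-52 = 203
B: 255-8 = 247
= RGB(65, 203, 247)


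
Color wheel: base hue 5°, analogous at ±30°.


Base hue: 5°
Left analog: (5 - 30) mod 360 = 335°
Right analog: (5 + 30) mod 360 = 35°
Analogous hues = 335° and 35°


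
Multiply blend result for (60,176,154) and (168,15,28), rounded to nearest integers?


Multiply: C = A×B/255, rounded to nearest integer
R: 60×168/255 = 10080/255 ≈ 39.529 → 40
G: 176×15/255 = 2640/255 ≈ 10.353 → 10
B: 154×28/255 = 4312/255 ≈ 16.910 → 17
= RGB(40, 10, 17)


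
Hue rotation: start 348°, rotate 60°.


New hue = (H + rotation) mod 360
New hue = (348 + 60) mod 360
= 408 mod 360
= 48°


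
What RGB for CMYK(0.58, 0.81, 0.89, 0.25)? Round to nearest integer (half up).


R = 255 × (1-C) × (1-K) = 255 × 0.42 × 0.75 = 80.325 → 80
G = 255 × (1-M) × (1-K) = 255 × 0.19 × 0.75 = 36.3375 → 36
B = 255 × (1-Y) × (1-K) = 255 × 0.11 × 0.75 = 21.0375 → 21
= RGB(80, 36, 21)


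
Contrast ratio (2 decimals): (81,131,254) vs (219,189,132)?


Linearize each sRGB channel c=v/255: c/12.92 if c ≤ 0.04045 else ((c+0.055)/1.055)^2.4
L = 0.2126×R_lin + 0.7152×G_lin + 0.0722×B_lin
Color 1 (81,131,254):
  R=81: 81/255≈0.3176 > 0.04045 → ((0.3176+0.055)/1.055)^2.4 ≈ 0.08228
  G=131: 131/255≈0.5137 > 0.04045 → ((0.5137+0.055)/1.055)^2.4 ≈ 0.22697
  B=254: 254/255≈0.9961 > 0.04045 → ((0.9961+0.055)/1.055)^2.4 ≈ 0.99110
  L1 = 0.2126×0.08228 + 0.7152×0.22697 + 0.0722×0.99110 ≈ 0.25138
Color 2 (219,189,132):
  R=219: 219/255≈0.8588 > 0.04045 → ((0.8588+0.055)/1.055)^2.4 ≈ 0.70838
  G=189: 189/255≈0.7412 > 0.04045 → ((0.7412+0.055)/1.055)^2.4 ≈ 0.50888
  B=132: 132/255≈0.5176 > 0.04045 → ((0.5176+0.055)/1.055)^2.4 ≈ 0.23074
  L2 = 0.2126×0.70838 + 0.7152×0.50888 + 0.0722×0.23074 ≈ 0.53121
Lighter = 0.53121, Darker = 0.25138
Ratio = (L_lighter + 0.05) / (L_darker + 0.05)
Ratio = (0.53121 + 0.05) / (0.25138 + 0.05) = 0.58121 / 0.30138 ≈ 1.9285
Ratio ≈ 1.93:1


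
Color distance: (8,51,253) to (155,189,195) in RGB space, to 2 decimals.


d = √[(R₁-R₂)² + (G₁-G₂)² + (B₁-B₂)²]
d = √[(8-155)² + (51-189)² + (253-195)²]
d = √[21609 + 19044 + 3364]
d = √44017
d ≈ 209.80


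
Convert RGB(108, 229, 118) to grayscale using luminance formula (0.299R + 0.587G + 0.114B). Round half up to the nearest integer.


Gray = 0.299×R + 0.587×G + 0.114×B
Gray = 0.299×108 + 0.587×229 + 0.114×118
Gray = 32.292 + 134.423 + 13.452
Gray = 180.167 → round half up → 180
Gray = 180


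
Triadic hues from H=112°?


Triadic: equally spaced at 120° intervals
H1 = 112°
H2 = (112 + 120) mod 360 = 232°
H3 = (112 + 240) mod 360 = 352°
Triadic = 112°, 232°, 352°


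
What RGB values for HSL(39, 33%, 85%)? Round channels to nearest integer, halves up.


H=39°, S=0.33, L=0.85
C = (1-|2L-1|)×S = (1-|0.70|)×0.33 = 0.099
H' = H/60 = 39/60 ≈ 0.6500; X = C×(1-|H' mod 2 - 1|) = 0.06435
m = L - C/2 = 0.85 - 0.0495 = 0.8005
Sector ⌊H'⌋ = 0 → (R',G',B') = (0.099, 0.06435, 0.0)
RGB = ((R'+m)×255, (G'+m)×255, (B'+m)×255) = (229.3725, 220.53675, 204.1275)
Round half up → RGB(229, 221, 204)


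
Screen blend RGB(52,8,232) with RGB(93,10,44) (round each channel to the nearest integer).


Screen: C = 255 - (255-A)×(255-B)/255, rounded to nearest integer
R: 255 - (255-52)×(255-93)/255 = 255 - 32886/255 ≈ 255 - 128.965 = 126.035 → 126
G: 255 - (255-8)×(255-10)/255 = 255 - 60515/255 ≈ 255 - 237.314 = 17.686 → 18
B: 255 - (255-232)×(255-44)/255 = 255 - 4853/255 ≈ 255 - 19.031 = 235.969 → 236
= RGB(126, 18, 236)


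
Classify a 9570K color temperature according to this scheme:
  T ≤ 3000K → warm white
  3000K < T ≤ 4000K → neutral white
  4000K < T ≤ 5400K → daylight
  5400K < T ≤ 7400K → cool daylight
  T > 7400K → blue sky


Temperature: 9570K
9570K > 7400K → blue sky
Classification: blue sky


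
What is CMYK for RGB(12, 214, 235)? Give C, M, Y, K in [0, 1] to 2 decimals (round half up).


R'=12/255≈0.0471, G'=214/255≈0.8392, B'=235/255≈0.9216
K = 1 - max(R',G',B') = 1 - 235/255 = 20/255 = 0.07843… → 0.08
(1-R'-K)/(1-K) simplifies to (max-R)/max with max = 235:
C = (235-12)/235 = 223/235 = 0.94893… → 0.95
M = (235-214)/235 = 21/235 = 0.08936… → 0.09
Y = (235-235)/235 = 0/235 = 0 → 0.00
= CMYK(0.95, 0.09, 0.00, 0.08)


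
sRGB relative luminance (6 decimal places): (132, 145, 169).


Linearize each channel (sRGB transfer function): c = v/255; c_lin = c/12.92 if c ≤ 0.04045, else ((c+0.055)/1.055)^2.4
  R: 132/255 ≈ 0.517647 > 0.04045 → ((0.517647+0.055)/1.055)^2.4 ≈ 0.230740
  G: 145/255 ≈ 0.568627 > 0.04045 → ((0.568627+0.055)/1.055)^2.4 ≈ 0.283149
  B: 169/255 ≈ 0.662745 > 0.04045 → ((0.662745+0.055)/1.055)^2.4 ≈ 0.396755
R_lin = 0.230740, G_lin = 0.283149, B_lin = 0.396755
L = 0.2126×R + 0.7152×G + 0.0722×B
L = 0.2126×0.230740 + 0.7152×0.283149 + 0.0722×0.396755
L ≈ 0.280209


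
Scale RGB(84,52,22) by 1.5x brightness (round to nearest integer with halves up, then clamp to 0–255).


Multiply each channel by 1.5, round half up, clamp to [0, 255]
R: 84×1.5 = 126
G: 52×1.5 = 78
B: 22×1.5 = 33
= RGB(126, 78, 33)


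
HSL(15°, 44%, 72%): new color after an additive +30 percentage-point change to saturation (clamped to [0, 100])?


Original S = 44%
Adjustment = +30 percentage points
New S = 44 + (30) = 74
Clamp to [0, 100] → 74
= HSL(15°, 74%, 72%)


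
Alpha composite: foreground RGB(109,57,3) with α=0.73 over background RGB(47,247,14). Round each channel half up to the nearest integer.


C = α×F + (1-α)×B, with 1-α = 0.27
R: 0.73×109 + 0.27×47 = 79.57 + 12.69 = 92.26 → 92
G: 0.73×57 + 0.27×247 = 41.61 + 66.69 = 108.30 → 108
B: 0.73×3 + 0.27×14 = 2.19 + 3.78 = 5.97 → 6
= RGB(92, 108, 6)


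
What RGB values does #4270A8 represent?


42 → 66 (R)
70 → 112 (G)
A8 → 168 (B)
= RGB(66, 112, 168)


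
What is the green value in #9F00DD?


Color: #9F00DD
R = 9F = 159
G = 00 = 0
B = DD = 221
Green = 0


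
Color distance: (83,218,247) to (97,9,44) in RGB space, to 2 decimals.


d = √[(R₁-R₂)² + (G₁-G₂)² + (B₁-B₂)²]
d = √[(83-97)² + (218-9)² + (247-44)²]
d = √[196 + 43681 + 41209]
d = √85086
d ≈ 291.70


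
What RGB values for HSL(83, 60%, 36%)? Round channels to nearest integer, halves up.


H=83°, S=0.60, L=0.36
C = (1-|2L-1|)×S = (1-|-0.28|)×0.60 = 0.432
H' = H/60 = 83/60 ≈ 1.3833; X = C×(1-|H' mod 2 - 1|) = 0.2664
m = L - C/2 = 0.36 - 0.216 = 0.144
Sector ⌊H'⌋ = 1 → (R',G',B') = (0.2664, 0.432, 0.0)
RGB = ((R'+m)×255, (G'+m)×255, (B'+m)×255) = (104.652, 146.88, 36.72)
Round half up → RGB(105, 147, 37)


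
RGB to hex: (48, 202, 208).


R = 48 → 30 (hex)
G = 202 → CA (hex)
B = 208 → D0 (hex)
Hex = #30CAD0


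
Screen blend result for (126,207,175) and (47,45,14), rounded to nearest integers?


Screen: C = 255 - (255-A)×(255-B)/255, rounded to nearest integer
R: 255 - (255-126)×(255-47)/255 = 255 - 26832/255 ≈ 255 - 105.224 = 149.776 → 150
G: 255 - (255-207)×(255-45)/255 = 255 - 10080/255 ≈ 255 - 39.529 = 215.471 → 215
B: 255 - (255-175)×(255-14)/255 = 255 - 19280/255 ≈ 255 - 75.608 = 179.392 → 179
= RGB(150, 215, 179)


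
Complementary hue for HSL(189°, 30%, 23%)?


Complement = opposite side of color wheel = hue + 180°
H' = (189 + 180) mod 360 = 9°
S and L unchanged.
= HSL(9°, 30%, 23%)


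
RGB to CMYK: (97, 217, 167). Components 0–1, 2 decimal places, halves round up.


R'=97/255≈0.3804, G'=217/255≈0.8510, B'=167/255≈0.6549
K = 1 - max(R',G',B') = 1 - 217/255 = 38/255 = 0.14901… → 0.15
(1-R'-K)/(1-K) simplifies to (max-R)/max with max = 217:
C = (217-97)/217 = 120/217 = 0.55299… → 0.55
M = (217-217)/217 = 0/217 = 0 → 0.00
Y = (217-167)/217 = 50/217 = 0.23041… → 0.23
= CMYK(0.55, 0.00, 0.23, 0.15)


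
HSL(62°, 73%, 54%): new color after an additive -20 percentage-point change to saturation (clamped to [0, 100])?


Original S = 73%
Adjustment = -20 percentage points
New S = 73 + (-20) = 53
Clamp to [0, 100] → 53
= HSL(62°, 53%, 54%)


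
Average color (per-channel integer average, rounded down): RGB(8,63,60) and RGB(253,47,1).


Midpoint: each channel = ⌊(C₁+C₂)/2⌋
R: ⌊(8+253)/2⌋ = 130
G: ⌊(63+47)/2⌋ = 55
B: ⌊(60+1)/2⌋ = 30
= RGB(130, 55, 30)


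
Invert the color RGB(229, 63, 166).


Invert: (255-R, 255-G, 255-B)
R: 255-229 = 26
G: 255-63 = 192
B: 255-166 = 89
= RGB(26, 192, 89)


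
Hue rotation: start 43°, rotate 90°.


New hue = (H + rotation) mod 360
New hue = (43 + 90) mod 360
= 133 mod 360
= 133°


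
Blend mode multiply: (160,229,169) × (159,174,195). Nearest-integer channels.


Multiply: C = A×B/255, rounded to nearest integer
R: 160×159/255 = 25440/255 ≈ 99.765 → 100
G: 229×174/255 = 39846/255 ≈ 156.259 → 156
B: 169×195/255 = 32955/255 ≈ 129.235 → 129
= RGB(100, 156, 129)


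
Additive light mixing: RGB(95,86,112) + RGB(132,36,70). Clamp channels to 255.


Additive: each channel = min(255, C₁+C₂)
R: 95+132 = 227 → 227
G: 86+36 = 122 → 122
B: 112+70 = 182 → 182
= RGB(227, 122, 182)


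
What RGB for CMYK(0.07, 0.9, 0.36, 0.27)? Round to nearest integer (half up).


R = 255 × (1-C) × (1-K) = 255 × 0.93 × 0.73 = 173.1195 → 173
G = 255 × (1-M) × (1-K) = 255 × 0.10 × 0.73 = 18.615 → 19
B = 255 × (1-Y) × (1-K) = 255 × 0.64 × 0.73 = 119.136 → 119
= RGB(173, 19, 119)


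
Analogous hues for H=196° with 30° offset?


Base hue: 196°
Left analog: (196 - 30) mod 360 = 166°
Right analog: (196 + 30) mod 360 = 226°
Analogous hues = 166° and 226°


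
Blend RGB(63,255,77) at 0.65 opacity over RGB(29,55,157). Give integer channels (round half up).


C = α×F + (1-α)×B, with 1-α = 0.35
R: 0.65×63 + 0.35×29 = 40.95 + 10.15 = 51.10 → 51
G: 0.65×255 + 0.35×55 = 165.75 + 19.25 = 185.00 → 185
B: 0.65×77 + 0.35×157 = 50.05 + 54.95 = 105.00 → 105
= RGB(51, 185, 105)


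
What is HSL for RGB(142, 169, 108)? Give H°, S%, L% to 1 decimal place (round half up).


Normalize: R'=142/255≈0.5569, G'=169/255≈0.6627, B'=108/255≈0.4235
Max=169/255, Min=108/255, Δ=Max-Min=61/255
L = (Max+Min)/2 = (169+108)/510 = 277/510 = 0.54313… → L = 54.3%
L > 0.5 → S = Δ/(2-Max-Min) = 61/(510-169-108) = 61/233 = 0.26180… → S = 26.2%
(the 1/255 factors cancel in S and H, so raw channel differences can be used)
Max is G' → H = 60 × ((B-R)/Δ + 2) = 60 × ((108-142)/61 + 2)
  -34/61 + 2 = -0.5573… + 2 = 1.4426…
  H = 60 × 1.4426… = 86.557…° → H = 86.6°
= HSL(86.6°, 26.2%, 54.3%)


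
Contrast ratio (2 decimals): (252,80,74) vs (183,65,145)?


Linearize each sRGB channel c=v/255: c/12.92 if c ≤ 0.04045 else ((c+0.055)/1.055)^2.4
L = 0.2126×R_lin + 0.7152×G_lin + 0.0722×B_lin
Color 1 (252,80,74):
  R=252: 252/255≈0.9882 > 0.04045 → ((0.9882+0.055)/1.055)^2.4 ≈ 0.97345
  G=80: 80/255≈0.3137 > 0.04045 → ((0.3137+0.055)/1.055)^2.4 ≈ 0.08022
  B=74: 74/255≈0.2902 > 0.04045 → ((0.2902+0.055)/1.055)^2.4 ≈ 0.06848
  L1 = 0.2126×0.97345 + 0.7152×0.08022 + 0.0722×0.06848 ≈ 0.26927
Color 2 (183,65,145):
  R=183: 183/255≈0.7176 > 0.04045 → ((0.7176+0.055)/1.055)^2.4 ≈ 0.47353
  G=65: 65/255≈0.2549 > 0.04045 → ((0.2549+0.055)/1.055)^2.4 ≈ 0.05286
  B=145: 145/255≈0.5686 > 0.04045 → ((0.5686+0.055)/1.055)^2.4 ≈ 0.28315
  L2 = 0.2126×0.47353 + 0.7152×0.05286 + 0.0722×0.28315 ≈ 0.15892
Lighter = 0.26927, Darker = 0.15892
Ratio = (L_lighter + 0.05) / (L_darker + 0.05)
Ratio = (0.26927 + 0.05) / (0.15892 + 0.05) = 0.31927 / 0.20892 ≈ 1.5282
Ratio ≈ 1.53:1


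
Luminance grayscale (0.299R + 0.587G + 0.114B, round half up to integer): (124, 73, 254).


Gray = 0.299×R + 0.587×G + 0.114×B
Gray = 0.299×124 + 0.587×73 + 0.114×254
Gray = 37.076 + 42.851 + 28.956
Gray = 108.883 → round half up → 109
Gray = 109


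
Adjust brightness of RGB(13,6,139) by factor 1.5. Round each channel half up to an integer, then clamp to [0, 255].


Multiply each channel by 1.5, round half up, clamp to [0, 255]
R: 13×1.5 = 19.5 → round → 20
G: 6×1.5 = 9
B: 139×1.5 = 208.5 → round → 209
= RGB(20, 9, 209)


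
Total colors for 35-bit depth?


Colors = 2^bits = 2^35
= 34,359,738,368 colors


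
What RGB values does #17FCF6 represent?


17 → 23 (R)
FC → 252 (G)
F6 → 246 (B)
= RGB(23, 252, 246)


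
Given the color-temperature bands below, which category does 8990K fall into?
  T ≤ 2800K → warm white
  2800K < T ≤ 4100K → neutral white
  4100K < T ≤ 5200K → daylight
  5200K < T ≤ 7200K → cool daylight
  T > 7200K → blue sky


Temperature: 8990K
8990K > 7200K → blue sky
Classification: blue sky


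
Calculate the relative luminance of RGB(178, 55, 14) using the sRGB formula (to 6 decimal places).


Linearize each channel (sRGB transfer function): c = v/255; c_lin = c/12.92 if c ≤ 0.04045, else ((c+0.055)/1.055)^2.4
  R: 178/255 ≈ 0.698039 > 0.04045 → ((0.698039+0.055)/1.055)^2.4 ≈ 0.445201
  G: 55/255 ≈ 0.215686 > 0.04045 → ((0.215686+0.055)/1.055)^2.4 ≈ 0.038204
  B: 14/255 ≈ 0.054902 > 0.04045 → ((0.054902+0.055)/1.055)^2.4 ≈ 0.004391
R_lin = 0.445201, G_lin = 0.038204, B_lin = 0.004391
L = 0.2126×R + 0.7152×G + 0.0722×B
L = 0.2126×0.445201 + 0.7152×0.038204 + 0.0722×0.004391
L ≈ 0.122291


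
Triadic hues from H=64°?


Triadic: equally spaced at 120° intervals
H1 = 64°
H2 = (64 + 120) mod 360 = 184°
H3 = (64 + 240) mod 360 = 304°
Triadic = 64°, 184°, 304°


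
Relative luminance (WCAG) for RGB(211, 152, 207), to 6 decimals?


Linearize each channel (sRGB transfer function): c = v/255; c_lin = c/12.92 if c ≤ 0.04045, else ((c+0.055)/1.055)^2.4
  R: 211/255 ≈ 0.827451 > 0.04045 → ((0.827451+0.055)/1.055)^2.4 ≈ 0.651406
  G: 152/255 ≈ 0.596078 > 0.04045 → ((0.596078+0.055)/1.055)^2.4 ≈ 0.313989
  B: 207/255 ≈ 0.811765 > 0.04045 → ((0.811765+0.055)/1.055)^2.4 ≈ 0.623960
R_lin = 0.651406, G_lin = 0.313989, B_lin = 0.623960
L = 0.2126×R + 0.7152×G + 0.0722×B
L = 0.2126×0.651406 + 0.7152×0.313989 + 0.0722×0.623960
L ≈ 0.408104


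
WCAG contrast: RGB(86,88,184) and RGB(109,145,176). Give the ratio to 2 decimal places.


Linearize each sRGB channel c=v/255: c/12.92 if c ≤ 0.04045 else ((c+0.055)/1.055)^2.4
L = 0.2126×R_lin + 0.7152×G_lin + 0.0722×B_lin
Color 1 (86,88,184):
  R=86: 86/255≈0.3373 > 0.04045 → ((0.3373+0.055)/1.055)^2.4 ≈ 0.09306
  G=88: 88/255≈0.3451 > 0.04045 → ((0.3451+0.055)/1.055)^2.4 ≈ 0.09759
  B=184: 184/255≈0.7216 > 0.04045 → ((0.7216+0.055)/1.055)^2.4 ≈ 0.47932
  L1 = 0.2126×0.09306 + 0.7152×0.09759 + 0.0722×0.47932 ≈ 0.12419
Color 2 (109,145,176):
  R=109: 109/255≈0.4275 > 0.04045 → ((0.4275+0.055)/1.055)^2.4 ≈ 0.15293
  G=145: 145/255≈0.5686 > 0.04045 → ((0.5686+0.055)/1.055)^2.4 ≈ 0.28315
  B=176: 176/255≈0.6902 > 0.04045 → ((0.6902+0.055)/1.055)^2.4 ≈ 0.43415
  L2 = 0.2126×0.15293 + 0.7152×0.28315 + 0.0722×0.43415 ≈ 0.26637
Lighter = 0.26637, Darker = 0.12419
Ratio = (L_lighter + 0.05) / (L_darker + 0.05)
Ratio = (0.26637 + 0.05) / (0.12419 + 0.05) = 0.31637 / 0.17419 ≈ 1.8163
Ratio ≈ 1.82:1


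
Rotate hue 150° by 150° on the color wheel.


New hue = (H + rotation) mod 360
New hue = (150 + 150) mod 360
= 300 mod 360
= 300°


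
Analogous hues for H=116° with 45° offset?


Base hue: 116°
Left analog: (116 - 45) mod 360 = 71°
Right analog: (116 + 45) mod 360 = 161°
Analogous hues = 71° and 161°


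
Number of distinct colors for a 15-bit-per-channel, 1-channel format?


Total bits = 15 bits/channel × 1 channels = 15 bits
Distinct colors = 2^15
= 32,768 colors


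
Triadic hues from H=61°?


Triadic: equally spaced at 120° intervals
H1 = 61°
H2 = (61 + 120) mod 360 = 181°
H3 = (61 + 240) mod 360 = 301°
Triadic = 61°, 181°, 301°


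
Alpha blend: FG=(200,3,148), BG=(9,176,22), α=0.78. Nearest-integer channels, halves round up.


C = α×F + (1-α)×B, with 1-α = 0.22
R: 0.78×200 + 0.22×9 = 156.00 + 1.98 = 157.98 → 158
G: 0.78×3 + 0.22×176 = 2.34 + 38.72 = 41.06 → 41
B: 0.78×148 + 0.22×22 = 115.44 + 4.84 = 120.28 → 120
= RGB(158, 41, 120)


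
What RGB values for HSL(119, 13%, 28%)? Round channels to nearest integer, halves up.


H=119°, S=0.13, L=0.28
C = (1-|2L-1|)×S = (1-|-0.44|)×0.13 = 0.0728
H' = H/60 = 119/60 ≈ 1.9833; X = C×(1-|H' mod 2 - 1|) ≈ 0.0012
m = L - C/2 = 0.28 - 0.0364 = 0.2436
Sector ⌊H'⌋ = 1 → (R',G',B') = (≈0.0012, 0.0728, 0.0)
RGB = ((R'+m)×255, (G'+m)×255, (B'+m)×255) = (62.4274, 80.682, 62.118)
Round half up → RGB(62, 81, 62)


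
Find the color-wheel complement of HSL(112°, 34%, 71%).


Complement = opposite side of color wheel = hue + 180°
H' = (112 + 180) mod 360 = 292°
S and L unchanged.
= HSL(292°, 34%, 71%)


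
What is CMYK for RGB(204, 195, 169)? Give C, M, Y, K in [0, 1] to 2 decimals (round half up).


R'=204/255≈0.8000, G'=195/255≈0.7647, B'=169/255≈0.6627
K = 1 - max(R',G',B') = 1 - 204/255 = 51/255 = 0.2 → 0.20
(1-R'-K)/(1-K) simplifies to (max-R)/max with max = 204:
C = (204-204)/204 = 0/204 = 0 → 0.00
M = (204-195)/204 = 9/204 = 0.04411… → 0.04
Y = (204-169)/204 = 35/204 = 0.17156… → 0.17
= CMYK(0.00, 0.04, 0.17, 0.20)


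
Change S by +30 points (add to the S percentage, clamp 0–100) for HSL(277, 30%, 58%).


Original S = 30%
Adjustment = +30 percentage points
New S = 30 + (30) = 60
Clamp to [0, 100] → 60
= HSL(277°, 60%, 58%)


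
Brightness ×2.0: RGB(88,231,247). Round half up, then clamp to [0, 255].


Multiply each channel by 2.0, round half up, clamp to [0, 255]
R: 88×2.0 = 176
G: 231×2.0 = 462 → clamp → 255
B: 247×2.0 = 494 → clamp → 255
= RGB(176, 255, 255)


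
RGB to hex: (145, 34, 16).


R = 145 → 91 (hex)
G = 34 → 22 (hex)
B = 16 → 10 (hex)
Hex = #912210


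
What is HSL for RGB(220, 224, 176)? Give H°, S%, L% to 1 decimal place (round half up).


Normalize: R'=220/255≈0.8627, G'=224/255≈0.8784, B'=176/255≈0.6902
Max=224/255, Min=176/255, Δ=Max-Min=48/255
L = (Max+Min)/2 = (224+176)/510 = 400/510 = 0.78431… → L = 78.4%
L > 0.5 → S = Δ/(2-Max-Min) = 48/(510-224-176) = 48/110 = 0.43636… → S = 43.6%
(the 1/255 factors cancel in S and H, so raw channel differences can be used)
Max is G' → H = 60 × ((B-R)/Δ + 2) = 60 × ((176-220)/48 + 2)
  -44/48 + 2 = -0.9166… + 2 = 1.0833…
  H = 60 × 1.0833… = 65° → H = 65.0°
= HSL(65.0°, 43.6%, 78.4%)


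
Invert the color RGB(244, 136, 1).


Invert: (255-R, 255-G, 255-B)
R: 255-244 = 11
G: 255-136 = 119
B: 255-1 = 254
= RGB(11, 119, 254)


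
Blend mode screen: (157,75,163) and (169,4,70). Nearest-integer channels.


Screen: C = 255 - (255-A)×(255-B)/255, rounded to nearest integer
R: 255 - (255-157)×(255-169)/255 = 255 - 8428/255 ≈ 255 - 33.051 = 221.949 → 222
G: 255 - (255-75)×(255-4)/255 = 255 - 45180/255 ≈ 255 - 177.176 = 77.824 → 78
B: 255 - (255-163)×(255-70)/255 = 255 - 17020/255 ≈ 255 - 66.745 = 188.255 → 188
= RGB(222, 78, 188)


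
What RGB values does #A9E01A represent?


A9 → 169 (R)
E0 → 224 (G)
1A → 26 (B)
= RGB(169, 224, 26)


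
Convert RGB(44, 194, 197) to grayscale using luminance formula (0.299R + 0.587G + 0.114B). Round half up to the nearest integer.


Gray = 0.299×R + 0.587×G + 0.114×B
Gray = 0.299×44 + 0.587×194 + 0.114×197
Gray = 13.156 + 113.878 + 22.458
Gray = 149.492 → round half up → 149
Gray = 149


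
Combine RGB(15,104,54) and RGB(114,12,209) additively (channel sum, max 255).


Additive: each channel = min(255, C₁+C₂)
R: 15+114 = 129 → 129
G: 104+12 = 116 → 116
B: 54+209 = 263 → 255
= RGB(129, 116, 255)


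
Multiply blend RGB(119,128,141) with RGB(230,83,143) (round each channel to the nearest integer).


Multiply: C = A×B/255, rounded to nearest integer
R: 119×230/255 = 27370/255 ≈ 107.333 → 107
G: 128×83/255 = 10624/255 ≈ 41.663 → 42
B: 141×143/255 = 20163/255 ≈ 79.071 → 79
= RGB(107, 42, 79)


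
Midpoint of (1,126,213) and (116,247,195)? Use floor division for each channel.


Midpoint: each channel = ⌊(C₁+C₂)/2⌋
R: ⌊(1+116)/2⌋ = 58
G: ⌊(126+247)/2⌋ = 186
B: ⌊(213+195)/2⌋ = 204
= RGB(58, 186, 204)


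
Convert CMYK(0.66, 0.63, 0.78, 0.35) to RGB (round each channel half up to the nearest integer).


R = 255 × (1-C) × (1-K) = 255 × 0.34 × 0.65 = 56.355 → 56
G = 255 × (1-M) × (1-K) = 255 × 0.37 × 0.65 = 61.3275 → 61
B = 255 × (1-Y) × (1-K) = 255 × 0.22 × 0.65 = 36.465 → 36
= RGB(56, 61, 36)


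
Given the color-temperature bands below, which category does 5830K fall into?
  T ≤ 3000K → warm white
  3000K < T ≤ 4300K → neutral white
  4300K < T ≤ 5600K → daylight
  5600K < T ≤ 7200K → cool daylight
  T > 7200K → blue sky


Temperature: 5830K
5600K < 5830K ≤ 7200K → cool daylight
Classification: cool daylight


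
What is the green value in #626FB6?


Color: #626FB6
R = 62 = 98
G = 6F = 111
B = B6 = 182
Green = 111


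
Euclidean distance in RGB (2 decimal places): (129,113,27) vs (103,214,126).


d = √[(R₁-R₂)² + (G₁-G₂)² + (B₁-B₂)²]
d = √[(129-103)² + (113-214)² + (27-126)²]
d = √[676 + 10201 + 9801]
d = √20678
d ≈ 143.80


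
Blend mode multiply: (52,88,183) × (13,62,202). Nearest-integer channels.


Multiply: C = A×B/255, rounded to nearest integer
R: 52×13/255 = 676/255 ≈ 2.651 → 3
G: 88×62/255 = 5456/255 ≈ 21.396 → 21
B: 183×202/255 = 36966/255 ≈ 144.965 → 145
= RGB(3, 21, 145)


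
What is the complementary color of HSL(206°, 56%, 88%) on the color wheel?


Complement = opposite side of color wheel = hue + 180°
H' = (206 + 180) mod 360 = 26°
S and L unchanged.
= HSL(26°, 56%, 88%)


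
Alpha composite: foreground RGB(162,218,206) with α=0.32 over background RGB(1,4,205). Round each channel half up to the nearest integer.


C = α×F + (1-α)×B, with 1-α = 0.68
R: 0.32×162 + 0.68×1 = 51.84 + 0.68 = 52.52 → 53
G: 0.32×218 + 0.68×4 = 69.76 + 2.72 = 72.48 → 72
B: 0.32×206 + 0.68×205 = 65.92 + 139.40 = 205.32 → 205
= RGB(53, 72, 205)


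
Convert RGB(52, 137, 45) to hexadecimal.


R = 52 → 34 (hex)
G = 137 → 89 (hex)
B = 45 → 2D (hex)
Hex = #34892D


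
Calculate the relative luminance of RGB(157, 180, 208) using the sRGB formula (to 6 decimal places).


Linearize each channel (sRGB transfer function): c = v/255; c_lin = c/12.92 if c ≤ 0.04045, else ((c+0.055)/1.055)^2.4
  R: 157/255 ≈ 0.615686 > 0.04045 → ((0.615686+0.055)/1.055)^2.4 ≈ 0.337164
  G: 180/255 ≈ 0.705882 > 0.04045 → ((0.705882+0.055)/1.055)^2.4 ≈ 0.456411
  B: 208/255 ≈ 0.815686 > 0.04045 → ((0.815686+0.055)/1.055)^2.4 ≈ 0.630757
R_lin = 0.337164, G_lin = 0.456411, B_lin = 0.630757
L = 0.2126×R + 0.7152×G + 0.0722×B
L = 0.2126×0.337164 + 0.7152×0.456411 + 0.0722×0.630757
L ≈ 0.443647


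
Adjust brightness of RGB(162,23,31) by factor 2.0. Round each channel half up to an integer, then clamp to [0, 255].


Multiply each channel by 2.0, round half up, clamp to [0, 255]
R: 162×2.0 = 324 → clamp → 255
G: 23×2.0 = 46
B: 31×2.0 = 62
= RGB(255, 46, 62)


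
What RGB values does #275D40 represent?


27 → 39 (R)
5D → 93 (G)
40 → 64 (B)
= RGB(39, 93, 64)


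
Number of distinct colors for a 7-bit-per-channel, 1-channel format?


Total bits = 7 bits/channel × 1 channels = 7 bits
Distinct colors = 2^7
= 128 colors


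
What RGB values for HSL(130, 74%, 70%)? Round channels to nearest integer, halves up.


H=130°, S=0.74, L=0.70
C = (1-|2L-1|)×S = (1-|0.40|)×0.74 = 0.444
H' = H/60 = 130/60 ≈ 2.1667; X = C×(1-|H' mod 2 - 1|) = 0.074
m = L - C/2 = 0.70 - 0.222 = 0.478
Sector ⌊H'⌋ = 2 → (R',G',B') = (0.0, 0.444, 0.074)
RGB = ((R'+m)×255, (G'+m)×255, (B'+m)×255) = (121.89, 235.11, 140.76)
Round half up → RGB(122, 235, 141)


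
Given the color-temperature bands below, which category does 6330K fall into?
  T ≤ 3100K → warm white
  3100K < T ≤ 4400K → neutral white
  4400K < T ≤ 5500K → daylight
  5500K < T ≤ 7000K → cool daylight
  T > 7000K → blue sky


Temperature: 6330K
5500K < 6330K ≤ 7000K → cool daylight
Classification: cool daylight


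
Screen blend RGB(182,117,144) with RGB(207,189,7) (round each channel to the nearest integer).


Screen: C = 255 - (255-A)×(255-B)/255, rounded to nearest integer
R: 255 - (255-182)×(255-207)/255 = 255 - 3504/255 ≈ 255 - 13.741 = 241.259 → 241
G: 255 - (255-117)×(255-189)/255 = 255 - 9108/255 ≈ 255 - 35.718 = 219.282 → 219
B: 255 - (255-144)×(255-7)/255 = 255 - 27528/255 ≈ 255 - 107.953 = 147.047 → 147
= RGB(241, 219, 147)


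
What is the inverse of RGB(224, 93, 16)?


Invert: (255-R, 255-G, 255-B)
R: 255-224 = 31
G: 255-93 = 162
B: 255-16 = 239
= RGB(31, 162, 239)


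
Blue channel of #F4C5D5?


Color: #F4C5D5
R = F4 = 244
G = C5 = 197
B = D5 = 213
Blue = 213


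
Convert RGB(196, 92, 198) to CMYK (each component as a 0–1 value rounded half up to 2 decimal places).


R'=196/255≈0.7686, G'=92/255≈0.3608, B'=198/255≈0.7765
K = 1 - max(R',G',B') = 1 - 198/255 = 57/255 = 0.22352… → 0.22
(1-R'-K)/(1-K) simplifies to (max-R)/max with max = 198:
C = (198-196)/198 = 2/198 = 0.01010… → 0.01
M = (198-92)/198 = 106/198 = 0.53535… → 0.54
Y = (198-198)/198 = 0/198 = 0 → 0.00
= CMYK(0.01, 0.54, 0.00, 0.22)


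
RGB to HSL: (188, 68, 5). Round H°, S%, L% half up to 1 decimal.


Normalize: R'=188/255≈0.7373, G'=68/255≈0.2667, B'=5/255≈0.0196
Max=188/255, Min=5/255, Δ=Max-Min=183/255
L = (Max+Min)/2 = (188+5)/510 = 193/510 = 0.37843… → L = 37.8%
L ≤ 0.5 → S = Δ/(Max+Min) = 183/(188+5) = 183/193 = 0.94818… → S = 94.8%
(the 1/255 factors cancel in S and H, so raw channel differences can be used)
Max is R' → H = 60 × (((G-B)/Δ) mod 6) = 60 × (((68-5)/183) mod 6)
  63/183 = 0.3442…
  H = 60 × 0.3442… = 20.655…° → H = 20.7°
= HSL(20.7°, 94.8%, 37.8%)


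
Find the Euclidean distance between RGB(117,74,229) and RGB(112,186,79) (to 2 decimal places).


d = √[(R₁-R₂)² + (G₁-G₂)² + (B₁-B₂)²]
d = √[(117-112)² + (74-186)² + (229-79)²]
d = √[25 + 12544 + 22500]
d = √35069
d ≈ 187.27


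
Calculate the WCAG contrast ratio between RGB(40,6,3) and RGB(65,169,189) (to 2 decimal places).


Linearize each sRGB channel c=v/255: c/12.92 if c ≤ 0.04045 else ((c+0.055)/1.055)^2.4
L = 0.2126×R_lin + 0.7152×G_lin + 0.0722×B_lin
Color 1 (40,6,3):
  R=40: 40/255≈0.1569 > 0.04045 → ((0.1569+0.055)/1.055)^2.4 ≈ 0.02122
  G=6: 6/255≈0.0235 ≤ 0.04045 → 0.0235/12.92 ≈ 0.00182
  B=3: 3/255≈0.0118 ≤ 0.04045 → 0.0118/12.92 ≈ 0.00091
  L1 = 0.2126×0.02122 + 0.7152×0.00182 + 0.0722×0.00091 ≈ 0.00588
Color 2 (65,169,189):
  R=65: 65/255≈0.2549 > 0.04045 → ((0.2549+0.055)/1.055)^2.4 ≈ 0.05286
  G=169: 169/255≈0.6627 > 0.04045 → ((0.6627+0.055)/1.055)^2.4 ≈ 0.39676
  B=189: 189/255≈0.7412 > 0.04045 → ((0.7412+0.055)/1.055)^2.4 ≈ 0.50888
  L2 = 0.2126×0.05286 + 0.7152×0.39676 + 0.0722×0.50888 ≈ 0.33174
Lighter = 0.33174, Darker = 0.00588
Ratio = (L_lighter + 0.05) / (L_darker + 0.05)
Ratio = (0.33174 + 0.05) / (0.00588 + 0.05) = 0.38174 / 0.05588 ≈ 6.8315
Ratio ≈ 6.83:1


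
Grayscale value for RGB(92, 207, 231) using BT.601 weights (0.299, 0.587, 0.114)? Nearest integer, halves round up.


Gray = 0.299×R + 0.587×G + 0.114×B
Gray = 0.299×92 + 0.587×207 + 0.114×231
Gray = 27.508 + 121.509 + 26.334
Gray = 175.351 → round half up → 175
Gray = 175


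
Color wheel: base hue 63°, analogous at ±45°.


Base hue: 63°
Left analog: (63 - 45) mod 360 = 18°
Right analog: (63 + 45) mod 360 = 108°
Analogous hues = 18° and 108°


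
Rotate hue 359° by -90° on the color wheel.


New hue = (H + rotation) mod 360
New hue = (359 -90) mod 360
= 269 mod 360
= 269°


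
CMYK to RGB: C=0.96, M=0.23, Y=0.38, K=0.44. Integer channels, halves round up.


R = 255 × (1-C) × (1-K) = 255 × 0.04 × 0.56 = 5.712 → 6
G = 255 × (1-M) × (1-K) = 255 × 0.77 × 0.56 = 109.956 → 110
B = 255 × (1-Y) × (1-K) = 255 × 0.62 × 0.56 = 88.536 → 89
= RGB(6, 110, 89)


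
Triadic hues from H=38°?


Triadic: equally spaced at 120° intervals
H1 = 38°
H2 = (38 + 120) mod 360 = 158°
H3 = (38 + 240) mod 360 = 278°
Triadic = 38°, 158°, 278°


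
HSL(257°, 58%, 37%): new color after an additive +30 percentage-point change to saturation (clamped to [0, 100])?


Original S = 58%
Adjustment = +30 percentage points
New S = 58 + (30) = 88
Clamp to [0, 100] → 88
= HSL(257°, 88%, 37%)


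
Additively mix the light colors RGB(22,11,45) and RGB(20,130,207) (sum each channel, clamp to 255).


Additive: each channel = min(255, C₁+C₂)
R: 22+20 = 42 → 42
G: 11+130 = 141 → 141
B: 45+207 = 252 → 252
= RGB(42, 141, 252)


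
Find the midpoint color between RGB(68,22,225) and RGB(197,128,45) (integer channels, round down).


Midpoint: each channel = ⌊(C₁+C₂)/2⌋
R: ⌊(68+197)/2⌋ = 132
G: ⌊(22+128)/2⌋ = 75
B: ⌊(225+45)/2⌋ = 135
= RGB(132, 75, 135)


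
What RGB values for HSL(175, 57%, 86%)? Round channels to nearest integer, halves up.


H=175°, S=0.57, L=0.86
C = (1-|2L-1|)×S = (1-|0.72|)×0.57 = 0.1596
H' = H/60 = 175/60 ≈ 2.9167; X = C×(1-|H' mod 2 - 1|) = 0.1463
m = L - C/2 = 0.86 - 0.0798 = 0.7802
Sector ⌊H'⌋ = 2 → (R',G',B') = (0.0, 0.1596, 0.1463)
RGB = ((R'+m)×255, (G'+m)×255, (B'+m)×255) = (198.951, 239.649, 236.2575)
Round half up → RGB(199, 240, 236)


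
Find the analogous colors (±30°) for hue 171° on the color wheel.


Base hue: 171°
Left analog: (171 - 30) mod 360 = 141°
Right analog: (171 + 30) mod 360 = 201°
Analogous hues = 141° and 201°


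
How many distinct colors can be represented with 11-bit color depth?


Colors = 2^bits = 2^11
= 2,048 colors


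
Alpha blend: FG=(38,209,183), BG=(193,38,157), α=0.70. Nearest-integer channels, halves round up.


C = α×F + (1-α)×B, with 1-α = 0.30
R: 0.70×38 + 0.30×193 = 26.60 + 57.90 = 84.50 → 85
G: 0.70×209 + 0.30×38 = 146.30 + 11.40 = 157.70 → 158
B: 0.70×183 + 0.30×157 = 128.10 + 47.10 = 175.20 → 175
= RGB(85, 158, 175)


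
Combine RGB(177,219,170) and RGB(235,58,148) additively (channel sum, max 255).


Additive: each channel = min(255, C₁+C₂)
R: 177+235 = 412 → 255
G: 219+58 = 277 → 255
B: 170+148 = 318 → 255
= RGB(255, 255, 255)


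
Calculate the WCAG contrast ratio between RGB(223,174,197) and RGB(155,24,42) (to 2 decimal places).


Linearize each sRGB channel c=v/255: c/12.92 if c ≤ 0.04045 else ((c+0.055)/1.055)^2.4
L = 0.2126×R_lin + 0.7152×G_lin + 0.0722×B_lin
Color 1 (223,174,197):
  R=223: 223/255≈0.8745 > 0.04045 → ((0.8745+0.055)/1.055)^2.4 ≈ 0.73791
  G=174: 174/255≈0.6824 > 0.04045 → ((0.6824+0.055)/1.055)^2.4 ≈ 0.42327
  B=197: 197/255≈0.7725 > 0.04045 → ((0.7725+0.055)/1.055)^2.4 ≈ 0.55834
  L1 = 0.2126×0.73791 + 0.7152×0.42327 + 0.0722×0.55834 ≈ 0.49991
Color 2 (155,24,42):
  R=155: 155/255≈0.6078 > 0.04045 → ((0.6078+0.055)/1.055)^2.4 ≈ 0.32778
  G=24: 24/255≈0.0941 > 0.04045 → ((0.0941+0.055)/1.055)^2.4 ≈ 0.00913
  B=42: 42/255≈0.1647 > 0.04045 → ((0.1647+0.055)/1.055)^2.4 ≈ 0.02315
  L2 = 0.2126×0.32778 + 0.7152×0.00913 + 0.0722×0.02315 ≈ 0.07789
Lighter = 0.49991, Darker = 0.07789
Ratio = (L_lighter + 0.05) / (L_darker + 0.05)
Ratio = (0.49991 + 0.05) / (0.07789 + 0.05) = 0.54991 / 0.12789 ≈ 4.2999
Ratio ≈ 4.30:1


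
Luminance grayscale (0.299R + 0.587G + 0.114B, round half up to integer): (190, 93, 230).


Gray = 0.299×R + 0.587×G + 0.114×B
Gray = 0.299×190 + 0.587×93 + 0.114×230
Gray = 56.810 + 54.591 + 26.220
Gray = 137.621 → round half up → 138
Gray = 138


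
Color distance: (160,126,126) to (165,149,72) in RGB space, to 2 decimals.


d = √[(R₁-R₂)² + (G₁-G₂)² + (B₁-B₂)²]
d = √[(160-165)² + (126-149)² + (126-72)²]
d = √[25 + 529 + 2916]
d = √3470
d ≈ 58.91


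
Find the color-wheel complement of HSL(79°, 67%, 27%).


Complement = opposite side of color wheel = hue + 180°
H' = (79 + 180) mod 360 = 259°
S and L unchanged.
= HSL(259°, 67%, 27%)


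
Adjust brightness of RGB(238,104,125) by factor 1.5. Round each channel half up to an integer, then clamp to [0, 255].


Multiply each channel by 1.5, round half up, clamp to [0, 255]
R: 238×1.5 = 357 → clamp → 255
G: 104×1.5 = 156
B: 125×1.5 = 187.5 → round → 188
= RGB(255, 156, 188)


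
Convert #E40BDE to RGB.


E4 → 228 (R)
0B → 11 (G)
DE → 222 (B)
= RGB(228, 11, 222)


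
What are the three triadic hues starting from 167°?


Triadic: equally spaced at 120° intervals
H1 = 167°
H2 = (167 + 120) mod 360 = 287°
H3 = (167 + 240) mod 360 = 47°
Triadic = 167°, 287°, 47°
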